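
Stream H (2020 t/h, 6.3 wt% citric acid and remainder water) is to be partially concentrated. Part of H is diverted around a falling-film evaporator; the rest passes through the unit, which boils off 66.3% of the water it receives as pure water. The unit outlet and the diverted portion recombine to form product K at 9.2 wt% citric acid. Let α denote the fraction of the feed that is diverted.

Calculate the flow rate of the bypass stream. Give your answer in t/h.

995 t/h

All 2020×0.063 = 127.26 t/h of citric acid reaches K, so K = 127.26/0.092 = 1383.3 t/h and vapour = 636.74 t/h.
The evaporator receives (1−α)·2020 of feed at 0.937 water and removes 0.663 of that water:
0.663×0.937×(1−α)×2020 = 636.74
(1−α) = 636.74/1254.9 = 0.5074;  α = 0.4926.
Bypass flow = 0.4926×2020 = 995.04 t/h.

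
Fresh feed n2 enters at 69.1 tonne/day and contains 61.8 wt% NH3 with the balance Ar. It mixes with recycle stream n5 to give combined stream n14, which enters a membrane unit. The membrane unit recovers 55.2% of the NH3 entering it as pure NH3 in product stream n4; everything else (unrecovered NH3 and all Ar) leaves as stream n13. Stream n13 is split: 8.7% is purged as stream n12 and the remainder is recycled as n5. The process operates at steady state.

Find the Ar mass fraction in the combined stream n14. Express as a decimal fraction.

0.808

Ar enters only via n2 and leaves only via the purge: 69.1×0.382 = 0.087×(Ar in n13), and the membrane unit passes all Ar, so Ar in n14 = Ar in n13 = 303.4 tonne/day.
NH3 in n14: m_A = 69.1×0.618 + (1−0.087)·(1−0.552)·m_A, so m_A = 42.704/0.5910 = 72.26 tonne/day.
n14 = 72.26 + 303.4 = 375.66 tonne/day.
Ar fraction in n14 = 303.4/375.66 = 0.808.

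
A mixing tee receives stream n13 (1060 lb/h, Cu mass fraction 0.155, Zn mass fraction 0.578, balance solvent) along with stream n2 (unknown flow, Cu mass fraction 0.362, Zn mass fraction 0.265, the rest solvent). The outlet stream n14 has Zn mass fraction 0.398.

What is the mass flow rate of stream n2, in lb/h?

1435 lb/h

Let n2 be the unknown flow. Total out = 1060 + n2.
Zn balance: 612.68 + 0.265·n2 = 0.398·(1060 + n2)
(0.265 − 0.398)·n2 = 0.398×1060 − 612.68 = -190.8
n2 = -190.8 / -0.133 = 1434.6 lb/h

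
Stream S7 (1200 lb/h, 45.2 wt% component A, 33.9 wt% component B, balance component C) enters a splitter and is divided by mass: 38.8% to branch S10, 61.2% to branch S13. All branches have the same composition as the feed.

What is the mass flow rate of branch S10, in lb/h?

465.6 lb/h

Branch S10 flow = 0.388×1200 = 465.6 lb/h.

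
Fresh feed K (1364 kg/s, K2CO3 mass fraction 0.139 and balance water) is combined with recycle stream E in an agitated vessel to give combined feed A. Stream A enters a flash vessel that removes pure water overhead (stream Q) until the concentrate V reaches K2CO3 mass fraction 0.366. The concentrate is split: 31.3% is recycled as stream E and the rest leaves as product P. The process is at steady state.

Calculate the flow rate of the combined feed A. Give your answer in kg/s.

Overall K2CO3 balance (none leaves overhead): K2CO3 in fresh feed = K2CO3 in product, i.e. 1364×0.139 = (1−0.313)·V·0.366.
V = 189.6/(0.366×0.687) = 754.03 kg/s.
Recycle E = 0.313×754.03 = 236.01 kg/s.
Combined feed A = 1364 + 236.01 = 1600 kg/s.

1600 kg/s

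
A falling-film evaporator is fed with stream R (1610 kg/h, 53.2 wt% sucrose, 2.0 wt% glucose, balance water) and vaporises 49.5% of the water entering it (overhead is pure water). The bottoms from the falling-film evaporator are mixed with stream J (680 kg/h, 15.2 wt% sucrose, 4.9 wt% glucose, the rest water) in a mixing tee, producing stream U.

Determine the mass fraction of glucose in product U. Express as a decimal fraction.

0.034

Vapour removed = 0.495×0.448×1610 = 357.03 kg/h; concentrate = 1253 kg/h.
glucose reaching the mixer = 32.2 (from concentrate) + 680×0.049 = 65.52 kg/h.
Product flow = 1253 + 680 = 1933 kg/h; glucose fraction = 0.034.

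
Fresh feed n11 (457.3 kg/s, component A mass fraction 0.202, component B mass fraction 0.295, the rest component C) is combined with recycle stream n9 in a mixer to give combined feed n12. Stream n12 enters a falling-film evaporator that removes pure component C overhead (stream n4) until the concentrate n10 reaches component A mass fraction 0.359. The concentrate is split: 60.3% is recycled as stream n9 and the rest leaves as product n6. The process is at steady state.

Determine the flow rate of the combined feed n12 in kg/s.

848.1 kg/s

Overall component A balance (none leaves overhead): component A in fresh feed = component A in product, i.e. 457.3×0.202 = (1−0.603)·n10·0.359.
n10 = 92.375/(0.359×0.397) = 648.14 kg/s.
Recycle n9 = 0.603×648.14 = 390.83 kg/s.
Combined feed n12 = 457.3 + 390.83 = 848.13 kg/s.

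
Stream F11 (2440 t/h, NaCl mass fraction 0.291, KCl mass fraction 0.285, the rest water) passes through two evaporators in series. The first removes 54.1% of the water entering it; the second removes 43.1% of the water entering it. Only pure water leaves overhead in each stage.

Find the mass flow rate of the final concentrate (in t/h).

1676 t/h

water in feed = 2440×0.424 = 1034.6 t/h.
After stage 1: water left = (1−0.541)×1034.6 = 474.86; stream total = 1880.3 t/h.
After stage 2: water left = (1−0.431)×474.86 = 270.2; final concentrate = 1675.6 t/h.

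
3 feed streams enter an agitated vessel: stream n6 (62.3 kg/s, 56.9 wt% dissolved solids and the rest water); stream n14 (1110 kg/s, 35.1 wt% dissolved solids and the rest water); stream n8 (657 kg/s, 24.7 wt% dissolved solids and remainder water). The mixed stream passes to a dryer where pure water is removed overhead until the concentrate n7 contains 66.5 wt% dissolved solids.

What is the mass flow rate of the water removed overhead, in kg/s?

946.1 kg/s

dissolved solids entering = 62.3×0.569 + 1110×0.351 + 657×0.247 = 587.34 kg/s.
All dissolved solids reports to n7, so n7 = 587.34/0.665 = 883.21 kg/s.
Total feed = 1829.3 kg/s; overhead = 1829.3 − 883.21 = 946.09 kg/s.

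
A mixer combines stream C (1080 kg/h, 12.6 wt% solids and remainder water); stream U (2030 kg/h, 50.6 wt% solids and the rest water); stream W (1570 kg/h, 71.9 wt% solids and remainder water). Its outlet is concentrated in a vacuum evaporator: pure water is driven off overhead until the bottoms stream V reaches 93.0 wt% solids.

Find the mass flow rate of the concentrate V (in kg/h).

solids entering = 1080×0.126 + 2030×0.506 + 1570×0.719 = 2292.1 kg/h.
All solids reports to V, so V = 2292.1/0.930 = 2464.6 kg/h.

2465 kg/h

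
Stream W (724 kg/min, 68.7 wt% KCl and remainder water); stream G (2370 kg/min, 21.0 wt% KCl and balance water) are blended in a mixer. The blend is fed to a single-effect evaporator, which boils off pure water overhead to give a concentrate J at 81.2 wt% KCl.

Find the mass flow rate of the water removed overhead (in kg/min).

1869 kg/min

KCl entering = 724×0.687 + 2370×0.210 = 995.09 kg/min.
All KCl reports to J, so J = 995.09/0.812 = 1225.5 kg/min.
Total feed = 3094 kg/min; overhead = 3094 − 1225.5 = 1868.5 kg/min.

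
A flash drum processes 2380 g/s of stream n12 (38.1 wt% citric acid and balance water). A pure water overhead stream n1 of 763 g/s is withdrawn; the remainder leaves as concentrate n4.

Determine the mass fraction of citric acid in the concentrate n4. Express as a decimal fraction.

0.5608

citric acid is not removed: 2380×0.381 = 906.78 g/s of citric acid enters n4.
Concentrate = 2380 − 763 = 1617 g/s.
Mass fraction = 906.78/1617 = 0.5608.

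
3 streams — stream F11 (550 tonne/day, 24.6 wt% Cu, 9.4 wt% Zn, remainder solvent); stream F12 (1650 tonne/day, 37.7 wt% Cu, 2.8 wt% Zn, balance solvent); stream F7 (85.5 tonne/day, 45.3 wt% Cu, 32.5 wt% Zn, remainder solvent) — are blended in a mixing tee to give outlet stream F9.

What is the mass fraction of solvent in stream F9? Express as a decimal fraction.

0.5967

Total flow out = 550 + 1650 + 85.5 = 2285.5 tonne/day.
solvent in = 550×0.660 + 1650×0.595 + 85.5×0.222 = 1363.7 tonne/day.
solvent mass fraction in F9 = 1363.7/2285.5 = 0.5967.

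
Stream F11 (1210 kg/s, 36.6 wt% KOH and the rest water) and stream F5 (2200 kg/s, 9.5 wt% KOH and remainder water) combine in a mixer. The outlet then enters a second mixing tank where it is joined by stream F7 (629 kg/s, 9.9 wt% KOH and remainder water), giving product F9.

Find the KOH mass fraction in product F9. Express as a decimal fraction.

Overall, product flow = 4039 kg/s.
KOH in = 1210×0.366 + 2200×0.095 + 629×0.099 = 714.13 kg/s.
KOH fraction in F9 = 0.177.

0.177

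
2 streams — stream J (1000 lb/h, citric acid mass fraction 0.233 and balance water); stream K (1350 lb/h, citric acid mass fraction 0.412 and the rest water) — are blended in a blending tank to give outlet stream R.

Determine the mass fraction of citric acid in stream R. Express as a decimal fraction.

Total flow out = 1000 + 1350 = 2350 lb/h.
citric acid in = 1000×0.233 + 1350×0.412 = 789.2 lb/h.
citric acid mass fraction in R = 789.2/2350 = 0.336.

0.336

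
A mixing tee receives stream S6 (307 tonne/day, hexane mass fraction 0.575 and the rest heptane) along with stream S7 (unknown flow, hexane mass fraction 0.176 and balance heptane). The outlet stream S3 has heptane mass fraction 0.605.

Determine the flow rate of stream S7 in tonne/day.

252.3 tonne/day

Let S7 be the unknown flow. Total out = 307 + S7.
heptane balance: 130.47 + 0.824·S7 = 0.605·(307 + S7)
(0.824 − 0.605)·S7 = 0.605×307 − 130.47 = 55.26
S7 = 55.26 / 0.219 = 252.33 tonne/day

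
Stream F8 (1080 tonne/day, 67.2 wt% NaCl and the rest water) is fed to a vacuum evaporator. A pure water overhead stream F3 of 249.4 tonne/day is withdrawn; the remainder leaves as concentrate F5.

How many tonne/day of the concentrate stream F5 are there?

Concentrate = 1080 − 249.4 = 830.6 tonne/day.

830.6 tonne/day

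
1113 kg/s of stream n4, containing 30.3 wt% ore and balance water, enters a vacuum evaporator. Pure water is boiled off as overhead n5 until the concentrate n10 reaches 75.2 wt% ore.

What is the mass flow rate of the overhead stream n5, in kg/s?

ore is conserved: 1113×0.303 = 337.24 kg/s all reports to the concentrate.
Concentrate = 337.24/(target fraction) = 448.46 kg/s.
Overhead = 1113 − 448.46 = 664.54 kg/s.

664.5 kg/s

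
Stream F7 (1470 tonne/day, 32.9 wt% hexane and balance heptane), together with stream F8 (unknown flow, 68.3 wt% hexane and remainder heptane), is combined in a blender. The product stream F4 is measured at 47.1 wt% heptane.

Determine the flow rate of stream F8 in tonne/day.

Let F8 be the unknown flow. Total out = 1470 + F8.
heptane balance: 986.37 + 0.317·F8 = 0.471·(1470 + F8)
(0.317 − 0.471)·F8 = 0.471×1470 − 986.37 = -294
F8 = -294 / -0.154 = 1909.1 tonne/day

1909 tonne/day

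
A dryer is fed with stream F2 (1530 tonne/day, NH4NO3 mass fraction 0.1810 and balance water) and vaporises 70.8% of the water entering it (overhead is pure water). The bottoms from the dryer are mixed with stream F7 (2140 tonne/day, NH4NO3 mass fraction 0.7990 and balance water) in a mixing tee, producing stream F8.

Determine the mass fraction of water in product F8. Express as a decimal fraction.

0.2861

Vapour removed = 0.708×0.819×1530 = 887.17 tonne/day; concentrate = 642.83 tonne/day.
water reaching the mixer = 365.9 (from concentrate) + 2140×0.201 = 796.04 tonne/day.
Product flow = 642.83 + 2140 = 2782.8 tonne/day; water fraction = 0.2861.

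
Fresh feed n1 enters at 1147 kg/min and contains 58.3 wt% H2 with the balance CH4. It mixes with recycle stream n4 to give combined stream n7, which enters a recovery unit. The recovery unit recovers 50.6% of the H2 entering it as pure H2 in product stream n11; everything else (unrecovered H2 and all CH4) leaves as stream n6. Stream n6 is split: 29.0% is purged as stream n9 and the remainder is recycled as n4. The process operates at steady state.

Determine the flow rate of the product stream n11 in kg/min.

521.2 kg/min

H2 in n7: m_A = 1147×0.583 + (1−0.290)·(1−0.506)·m_A, so m_A = 668.7/0.6493 = 1029.9 kg/min.
Product n11 = 0.506×1029.9 = 521.15 kg/min.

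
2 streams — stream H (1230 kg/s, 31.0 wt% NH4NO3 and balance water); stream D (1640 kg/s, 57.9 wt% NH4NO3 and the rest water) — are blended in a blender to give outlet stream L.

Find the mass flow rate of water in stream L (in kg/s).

1539 kg/s

water out = water in = 1230×0.690 + 1640×0.421 = 1539.1 kg/s.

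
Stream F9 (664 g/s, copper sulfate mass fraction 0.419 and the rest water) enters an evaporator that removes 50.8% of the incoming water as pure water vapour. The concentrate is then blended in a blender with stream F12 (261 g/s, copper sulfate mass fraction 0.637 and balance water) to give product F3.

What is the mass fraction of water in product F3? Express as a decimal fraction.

Vapour removed = 0.508×0.581×664 = 195.98 g/s; concentrate = 468.02 g/s.
water reaching the mixer = 189.81 (from concentrate) + 261×0.363 = 284.55 g/s.
Product flow = 468.02 + 261 = 729.02 g/s; water fraction = 0.390.

0.390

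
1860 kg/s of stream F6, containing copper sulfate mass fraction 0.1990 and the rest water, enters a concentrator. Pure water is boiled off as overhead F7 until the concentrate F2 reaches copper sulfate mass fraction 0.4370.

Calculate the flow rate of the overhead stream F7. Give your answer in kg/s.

copper sulfate is conserved: 1860×0.199 = 370.14 kg/s all reports to the concentrate.
Concentrate = 370.14/(target fraction) = 847 kg/s.
Overhead = 1860 − 847 = 1013 kg/s.

1013 kg/s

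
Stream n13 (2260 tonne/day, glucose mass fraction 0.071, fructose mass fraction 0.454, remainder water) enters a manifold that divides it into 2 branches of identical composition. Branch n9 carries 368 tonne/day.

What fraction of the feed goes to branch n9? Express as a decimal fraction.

0.163

Fraction to n9 = 368/2260 = 0.1628.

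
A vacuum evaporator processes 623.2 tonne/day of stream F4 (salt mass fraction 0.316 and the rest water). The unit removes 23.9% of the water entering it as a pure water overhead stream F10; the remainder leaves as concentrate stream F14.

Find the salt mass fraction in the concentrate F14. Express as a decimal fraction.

salt is not removed: 623.2×0.316 = 196.93 tonne/day of salt enters F14.
water entering = 623.2×0.684 = 426.27 tonne/day; overhead removed = 0.239×426.27 = 101.88 tonne/day.
Concentrate = 623.2 − 101.88 = 521.32 tonne/day.
Mass fraction = 196.93/521.32 = 0.378.

0.378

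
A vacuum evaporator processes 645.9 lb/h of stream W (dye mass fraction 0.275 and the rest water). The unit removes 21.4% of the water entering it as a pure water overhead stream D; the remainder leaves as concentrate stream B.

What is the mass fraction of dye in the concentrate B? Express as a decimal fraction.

dye is not removed: 645.9×0.275 = 177.62 lb/h of dye enters B.
water entering = 645.9×0.725 = 468.28 lb/h; overhead removed = 0.214×468.28 = 100.21 lb/h.
Concentrate = 645.9 − 100.21 = 545.69 lb/h.
Mass fraction = 177.62/545.69 = 0.326.

0.326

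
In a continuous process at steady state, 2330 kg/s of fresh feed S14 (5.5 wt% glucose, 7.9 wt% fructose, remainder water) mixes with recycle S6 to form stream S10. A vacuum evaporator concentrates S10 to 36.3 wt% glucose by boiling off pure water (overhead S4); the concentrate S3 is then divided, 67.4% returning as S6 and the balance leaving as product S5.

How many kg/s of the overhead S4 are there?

1977 kg/s

Overall glucose balance (none leaves overhead): glucose in fresh feed = glucose in product, i.e. 2330×0.055 = (1−0.674)·S3·0.363.
S3 = 128.15/(0.363×0.326) = 1082.9 kg/s.
Recycle S6 = 0.674×1082.9 = 729.88 kg/s.
Combined feed S10 = 2330 + 729.88 = 3059.9 kg/s.
Overhead S4 = S10 − S3 = 3059.9 − 1082.9 = 1977 kg/s.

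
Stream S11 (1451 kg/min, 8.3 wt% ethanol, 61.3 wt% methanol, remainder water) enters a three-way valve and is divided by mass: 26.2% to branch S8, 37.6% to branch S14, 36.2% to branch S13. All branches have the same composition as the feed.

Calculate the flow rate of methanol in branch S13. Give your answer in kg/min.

Branch S13 total = 0.362×1451 = 525.26 kg/min.
methanol in S13 = 0.613×525.26 = 321.99 kg/min.

322 kg/min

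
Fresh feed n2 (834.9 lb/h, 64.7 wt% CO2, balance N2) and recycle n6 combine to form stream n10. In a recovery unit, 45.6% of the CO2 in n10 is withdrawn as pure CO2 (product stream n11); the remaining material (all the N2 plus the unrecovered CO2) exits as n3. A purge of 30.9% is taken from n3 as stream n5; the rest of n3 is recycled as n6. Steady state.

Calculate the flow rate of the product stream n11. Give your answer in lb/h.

394.7 lb/h

CO2 in n10: m_A = 834.9×0.647 + (1−0.309)·(1−0.456)·m_A, so m_A = 540.18/0.6241 = 865.54 lb/h.
Product n11 = 0.456×865.54 = 394.69 lb/h.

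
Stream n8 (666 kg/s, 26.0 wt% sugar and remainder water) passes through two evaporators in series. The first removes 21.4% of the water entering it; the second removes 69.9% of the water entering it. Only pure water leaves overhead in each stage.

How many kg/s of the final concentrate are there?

289.8 kg/s

water in feed = 666×0.740 = 492.84 kg/s.
After stage 1: water left = (1−0.214)×492.84 = 387.37; stream total = 560.53 kg/s.
After stage 2: water left = (1−0.699)×387.37 = 116.6; final concentrate = 289.76 kg/s.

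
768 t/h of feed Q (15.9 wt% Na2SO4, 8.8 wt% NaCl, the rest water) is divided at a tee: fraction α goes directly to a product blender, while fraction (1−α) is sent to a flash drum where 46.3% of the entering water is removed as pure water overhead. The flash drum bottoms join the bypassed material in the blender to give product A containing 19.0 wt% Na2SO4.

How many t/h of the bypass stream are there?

All 768×0.159 = 122.11 t/h of Na2SO4 reaches A, so A = 122.11/0.190 = 642.69 t/h and vapour = 125.31 t/h.
The evaporator receives (1−α)·768 of feed at 0.753 water and removes 0.463 of that water:
0.463×0.753×(1−α)×768 = 125.31
(1−α) = 125.31/267.75 = 0.4680;  α = 0.5320.
Bypass flow = 0.5320×768 = 408.59 t/h.

408.6 t/h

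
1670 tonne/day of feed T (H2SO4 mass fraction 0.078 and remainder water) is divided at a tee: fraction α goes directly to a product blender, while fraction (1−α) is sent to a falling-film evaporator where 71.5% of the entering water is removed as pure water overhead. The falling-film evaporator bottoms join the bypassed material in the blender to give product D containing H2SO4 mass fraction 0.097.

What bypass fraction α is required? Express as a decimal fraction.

All 1670×0.078 = 130.26 tonne/day of H2SO4 reaches D, so D = 130.26/0.097 = 1342.9 tonne/day and vapour = 327.11 tonne/day.
The evaporator receives (1−α)·1670 of feed at 0.922 water and removes 0.715 of that water:
0.715×0.922×(1−α)×1670 = 327.11
(1−α) = 327.11/1100.9 = 0.2971;  α = 0.7029.

0.703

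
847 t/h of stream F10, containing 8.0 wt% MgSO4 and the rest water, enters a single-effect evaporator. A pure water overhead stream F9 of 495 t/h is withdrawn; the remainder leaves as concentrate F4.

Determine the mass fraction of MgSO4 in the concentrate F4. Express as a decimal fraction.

0.193

MgSO4 is not removed: 847×0.080 = 67.76 t/h of MgSO4 enters F4.
Concentrate = 847 − 495 = 352 t/h.
Mass fraction = 67.76/352 = 0.193.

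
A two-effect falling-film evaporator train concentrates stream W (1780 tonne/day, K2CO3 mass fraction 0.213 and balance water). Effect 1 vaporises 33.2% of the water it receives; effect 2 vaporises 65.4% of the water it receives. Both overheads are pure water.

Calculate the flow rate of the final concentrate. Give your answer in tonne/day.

702.9 tonne/day

water in feed = 1780×0.787 = 1400.9 tonne/day.
After stage 1: water left = (1−0.332)×1400.9 = 935.77; stream total = 1314.9 tonne/day.
After stage 2: water left = (1−0.654)×935.77 = 323.78; final concentrate = 702.92 tonne/day.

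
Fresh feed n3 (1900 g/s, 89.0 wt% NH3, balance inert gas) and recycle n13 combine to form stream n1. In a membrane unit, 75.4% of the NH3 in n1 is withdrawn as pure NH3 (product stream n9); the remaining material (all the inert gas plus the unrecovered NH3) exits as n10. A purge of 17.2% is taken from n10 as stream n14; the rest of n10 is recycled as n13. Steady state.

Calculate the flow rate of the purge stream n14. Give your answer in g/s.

298.9 g/s

inert gas enters only via n3 and leaves only via the purge: 1900×0.110 = 0.172×(inert gas in n10), and the membrane unit passes all inert gas, so inert gas in n1 = inert gas in n10 = 1215.1 g/s.
NH3 in n1: m_A = 1900×0.890 + (1−0.172)·(1−0.754)·m_A, so m_A = 1691/0.7963 = 2123.5 g/s.
n10 = (1−0.754)×2123.5 + 1215.1 = 1737.5 g/s.
Purge n14 = 0.172×1737.5 = 298.85 g/s.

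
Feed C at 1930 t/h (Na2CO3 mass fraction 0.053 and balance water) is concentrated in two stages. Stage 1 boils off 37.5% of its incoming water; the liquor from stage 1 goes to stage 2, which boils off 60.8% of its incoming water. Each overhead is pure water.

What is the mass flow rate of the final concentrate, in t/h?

550.1 t/h

water in feed = 1930×0.947 = 1827.7 t/h.
After stage 1: water left = (1−0.375)×1827.7 = 1142.3; stream total = 1244.6 t/h.
After stage 2: water left = (1−0.608)×1142.3 = 447.79; final concentrate = 550.08 t/h.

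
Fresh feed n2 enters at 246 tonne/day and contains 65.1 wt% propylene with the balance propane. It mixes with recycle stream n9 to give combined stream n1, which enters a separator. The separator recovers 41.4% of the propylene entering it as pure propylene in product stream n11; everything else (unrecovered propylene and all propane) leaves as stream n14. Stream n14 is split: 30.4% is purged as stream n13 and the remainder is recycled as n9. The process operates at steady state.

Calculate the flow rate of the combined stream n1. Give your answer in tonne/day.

552.9 tonne/day

propane enters only via n2 and leaves only via the purge: 246×0.349 = 0.304×(propane in n14), and the separator passes all propane, so propane in n1 = propane in n14 = 282.41 tonne/day.
propylene in n1: m_A = 246×0.651 + (1−0.304)·(1−0.414)·m_A, so m_A = 160.15/0.5921 = 270.45 tonne/day.
n1 = 270.45 + 282.41 = 552.87 tonne/day.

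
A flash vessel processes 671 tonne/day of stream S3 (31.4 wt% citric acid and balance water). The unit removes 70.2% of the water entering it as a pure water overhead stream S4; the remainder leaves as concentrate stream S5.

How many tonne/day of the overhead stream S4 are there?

water entering = 671×0.686 = 460.31 tonne/day; overhead removed = 0.702×460.31 = 323.13 tonne/day.

323.1 tonne/day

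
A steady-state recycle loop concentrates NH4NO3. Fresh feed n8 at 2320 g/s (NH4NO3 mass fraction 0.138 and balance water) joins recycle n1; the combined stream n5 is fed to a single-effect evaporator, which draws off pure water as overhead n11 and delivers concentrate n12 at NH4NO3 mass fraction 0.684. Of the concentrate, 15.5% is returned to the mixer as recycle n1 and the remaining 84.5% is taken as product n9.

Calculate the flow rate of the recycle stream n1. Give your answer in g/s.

Overall NH4NO3 balance (none leaves overhead): NH4NO3 in fresh feed = NH4NO3 in product, i.e. 2320×0.138 = (1−0.155)·n12·0.684.
n12 = 320.16/(0.684×0.845) = 553.93 g/s.
Recycle n1 = 0.155×553.93 = 85.859 g/s.

85.86 g/s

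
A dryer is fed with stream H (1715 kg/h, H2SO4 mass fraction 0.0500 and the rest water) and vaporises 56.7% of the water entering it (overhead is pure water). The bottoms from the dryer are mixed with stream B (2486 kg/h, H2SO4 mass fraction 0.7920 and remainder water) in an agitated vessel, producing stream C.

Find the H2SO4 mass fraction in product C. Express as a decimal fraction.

0.6270

Vapour removed = 0.567×0.950×1715 = 923.78 kg/h; concentrate = 791.22 kg/h.
H2SO4 reaching the mixer = 85.75 (from concentrate) + 2486×0.792 = 2054.7 kg/h.
Product flow = 791.22 + 2486 = 3277.2 kg/h; H2SO4 fraction = 0.6270.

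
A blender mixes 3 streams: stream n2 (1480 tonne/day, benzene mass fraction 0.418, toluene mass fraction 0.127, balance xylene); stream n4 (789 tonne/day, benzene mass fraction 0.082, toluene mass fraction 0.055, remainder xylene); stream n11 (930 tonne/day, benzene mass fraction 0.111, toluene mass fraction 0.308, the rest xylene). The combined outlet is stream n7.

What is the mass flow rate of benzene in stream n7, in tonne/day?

786.6 tonne/day

benzene out = benzene in = 1480×0.418 + 789×0.082 + 930×0.111 = 786.57 tonne/day.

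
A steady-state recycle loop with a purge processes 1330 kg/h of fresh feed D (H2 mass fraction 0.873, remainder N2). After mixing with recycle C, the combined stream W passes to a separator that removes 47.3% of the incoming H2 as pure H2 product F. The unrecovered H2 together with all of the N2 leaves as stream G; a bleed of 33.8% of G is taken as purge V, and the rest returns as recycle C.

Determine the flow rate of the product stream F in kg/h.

H2 in W: m_A = 1330×0.873 + (1−0.338)·(1−0.473)·m_A, so m_A = 1161.1/0.6511 = 1783.2 kg/h.
Product F = 0.473×1783.2 = 843.46 kg/h.

843.5 kg/h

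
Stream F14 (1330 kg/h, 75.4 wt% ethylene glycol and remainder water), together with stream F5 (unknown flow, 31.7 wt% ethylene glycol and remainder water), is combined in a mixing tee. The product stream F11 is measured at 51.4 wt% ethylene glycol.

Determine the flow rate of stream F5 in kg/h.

Let F5 be the unknown flow. Total out = 1330 + F5.
ethylene glycol balance: 1002.8 + 0.317·F5 = 0.514·(1330 + F5)
(0.317 − 0.514)·F5 = 0.514×1330 − 1002.8 = -319.2
F5 = -319.2 / -0.197 = 1620.3 kg/h

1620 kg/h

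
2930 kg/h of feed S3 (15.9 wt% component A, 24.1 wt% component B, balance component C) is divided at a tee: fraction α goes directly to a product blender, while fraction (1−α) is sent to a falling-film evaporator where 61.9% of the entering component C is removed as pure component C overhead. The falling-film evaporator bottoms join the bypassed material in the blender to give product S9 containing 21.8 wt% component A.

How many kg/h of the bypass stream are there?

794.9 kg/h

All 2930×0.159 = 465.87 kg/h of component A reaches S9, so S9 = 465.87/0.218 = 2137 kg/h and vapour = 792.98 kg/h.
The evaporator receives (1−α)·2930 of feed at 0.600 component C and removes 0.619 of that component C:
0.619×0.600×(1−α)×2930 = 792.98
(1−α) = 792.98/1088.2 = 0.7287;  α = 0.2713.
Bypass flow = 0.2713×2930 = 794.89 kg/h.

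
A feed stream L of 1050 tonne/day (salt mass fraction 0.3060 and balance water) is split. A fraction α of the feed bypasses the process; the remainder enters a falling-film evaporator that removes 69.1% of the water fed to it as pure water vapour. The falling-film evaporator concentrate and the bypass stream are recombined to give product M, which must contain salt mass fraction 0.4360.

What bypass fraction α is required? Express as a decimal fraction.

0.378

All 1050×0.306 = 321.3 tonne/day of salt reaches M, so M = 321.3/0.436 = 736.93 tonne/day and vapour = 313.07 tonne/day.
The evaporator receives (1−α)·1050 of feed at 0.694 water and removes 0.691 of that water:
0.691×0.694×(1−α)×1050 = 313.07
(1−α) = 313.07/503.53 = 0.6218;  α = 0.3782.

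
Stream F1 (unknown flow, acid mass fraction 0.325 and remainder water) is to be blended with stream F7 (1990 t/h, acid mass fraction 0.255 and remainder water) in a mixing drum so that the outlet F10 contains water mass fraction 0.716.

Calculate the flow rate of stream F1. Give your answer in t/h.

1408 t/h

Let F1 be the unknown flow. Total out = 1990 + F1.
water balance: 1482.5 + 0.675·F1 = 0.716·(1990 + F1)
(0.675 − 0.716)·F1 = 0.716×1990 − 1482.5 = -57.71
F1 = -57.71 / -0.041 = 1407.6 t/h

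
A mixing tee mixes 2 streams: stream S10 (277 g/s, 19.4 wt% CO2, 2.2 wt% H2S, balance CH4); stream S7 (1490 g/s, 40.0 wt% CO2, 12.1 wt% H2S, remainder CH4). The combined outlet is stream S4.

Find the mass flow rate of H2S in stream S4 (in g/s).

186.4 g/s

H2S out = H2S in = 277×0.022 + 1490×0.121 = 186.38 g/s.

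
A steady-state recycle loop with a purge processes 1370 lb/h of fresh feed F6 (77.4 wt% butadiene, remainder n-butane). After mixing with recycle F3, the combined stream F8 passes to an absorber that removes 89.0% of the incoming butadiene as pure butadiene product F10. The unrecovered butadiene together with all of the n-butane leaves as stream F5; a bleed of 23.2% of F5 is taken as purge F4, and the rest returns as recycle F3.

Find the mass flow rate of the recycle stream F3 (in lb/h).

1123 lb/h

n-butane enters only via F6 and leaves only via the purge: 1370×0.226 = 0.232×(n-butane in F5), and the absorber passes all n-butane, so n-butane in F8 = n-butane in F5 = 1334.6 lb/h.
butadiene in F8: m_A = 1370×0.774 + (1−0.232)·(1−0.890)·m_A, so m_A = 1060.4/0.9155 = 1158.2 lb/h.
F5 = (1−0.890)×1158.2 + 1334.6 = 1462 lb/h.
Recycle F3 = (1−0.232)×1462 = 1122.8 lb/h.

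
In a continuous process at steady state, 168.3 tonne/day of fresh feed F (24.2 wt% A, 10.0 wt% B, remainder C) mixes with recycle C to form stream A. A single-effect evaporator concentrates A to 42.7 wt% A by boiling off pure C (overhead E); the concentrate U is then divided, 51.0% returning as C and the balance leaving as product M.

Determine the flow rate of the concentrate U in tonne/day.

194.7 tonne/day

Overall A balance (none leaves overhead): A in fresh feed = A in product, i.e. 168.3×0.242 = (1−0.510)·U·0.427.
U = 40.729/(0.427×0.490) = 194.66 tonne/day.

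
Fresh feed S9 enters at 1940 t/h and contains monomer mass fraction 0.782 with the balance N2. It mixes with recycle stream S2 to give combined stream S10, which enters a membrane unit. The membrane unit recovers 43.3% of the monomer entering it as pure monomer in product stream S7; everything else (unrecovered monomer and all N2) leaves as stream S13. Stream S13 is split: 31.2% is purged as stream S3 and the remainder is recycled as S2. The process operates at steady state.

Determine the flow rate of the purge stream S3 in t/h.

N2 enters only via S9 and leaves only via the purge: 1940×0.218 = 0.312×(N2 in S13), and the membrane unit passes all N2, so N2 in S10 = N2 in S13 = 1355.5 t/h.
monomer in S10: m_A = 1940×0.782 + (1−0.312)·(1−0.433)·m_A, so m_A = 1517.1/0.6099 = 2487.4 t/h.
S13 = (1−0.433)×2487.4 + 1355.5 = 2765.9 t/h.
Purge S3 = 0.312×2765.9 = 862.95 t/h.

863 t/h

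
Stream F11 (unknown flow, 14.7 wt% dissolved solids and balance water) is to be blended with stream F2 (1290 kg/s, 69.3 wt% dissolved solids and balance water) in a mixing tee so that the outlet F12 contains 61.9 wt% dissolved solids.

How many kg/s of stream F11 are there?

Let F11 be the unknown flow. Total out = 1290 + F11.
dissolved solids balance: 893.97 + 0.147·F11 = 0.619·(1290 + F11)
(0.147 − 0.619)·F11 = 0.619×1290 − 893.97 = -95.46
F11 = -95.46 / -0.472 = 202.25 kg/s

202.2 kg/s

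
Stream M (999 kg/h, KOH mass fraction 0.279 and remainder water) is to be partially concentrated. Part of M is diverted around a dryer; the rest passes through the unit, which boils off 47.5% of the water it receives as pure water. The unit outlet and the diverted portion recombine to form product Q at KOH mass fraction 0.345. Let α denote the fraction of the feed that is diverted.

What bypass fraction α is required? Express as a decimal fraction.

All 999×0.279 = 278.72 kg/h of KOH reaches Q, so Q = 278.72/0.345 = 807.89 kg/h and vapour = 191.11 kg/h.
The evaporator receives (1−α)·999 of feed at 0.721 water and removes 0.475 of that water:
0.475×0.721×(1−α)×999 = 191.11
(1−α) = 191.11/342.13 = 0.5586;  α = 0.4414.

0.441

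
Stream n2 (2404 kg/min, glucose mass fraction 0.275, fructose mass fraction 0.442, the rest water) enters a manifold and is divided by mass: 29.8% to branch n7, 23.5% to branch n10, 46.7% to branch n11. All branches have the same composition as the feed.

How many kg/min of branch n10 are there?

564.9 kg/min

Branch n10 flow = 0.235×2404 = 564.94 kg/min.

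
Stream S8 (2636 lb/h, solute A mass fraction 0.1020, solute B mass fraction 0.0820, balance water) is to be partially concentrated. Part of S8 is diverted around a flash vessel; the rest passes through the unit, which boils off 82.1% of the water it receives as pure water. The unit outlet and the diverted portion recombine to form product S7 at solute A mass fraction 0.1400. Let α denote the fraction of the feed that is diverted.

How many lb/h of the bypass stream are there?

All 2636×0.102 = 268.87 lb/h of solute A reaches S7, so S7 = 268.87/0.140 = 1920.5 lb/h and vapour = 715.49 lb/h.
The evaporator receives (1−α)·2636 of feed at 0.816 water and removes 0.821 of that water:
0.821×0.816×(1−α)×2636 = 715.49
(1−α) = 715.49/1766 = 0.4052;  α = 0.5948.
Bypass flow = 0.5948×2636 = 1568 lb/h.

1568 lb/h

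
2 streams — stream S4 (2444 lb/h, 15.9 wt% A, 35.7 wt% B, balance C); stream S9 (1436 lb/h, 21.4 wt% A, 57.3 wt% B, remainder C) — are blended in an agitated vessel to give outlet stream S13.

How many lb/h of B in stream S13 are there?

1695 lb/h

B out = B in = 2444×0.357 + 1436×0.573 = 1695.3 lb/h.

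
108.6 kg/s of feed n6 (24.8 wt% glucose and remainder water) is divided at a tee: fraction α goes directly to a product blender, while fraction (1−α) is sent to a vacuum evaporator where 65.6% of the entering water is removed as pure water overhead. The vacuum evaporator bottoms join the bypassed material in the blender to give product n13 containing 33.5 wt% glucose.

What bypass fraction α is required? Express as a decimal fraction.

0.474

All 108.6×0.248 = 26.933 kg/s of glucose reaches n13, so n13 = 26.933/0.335 = 80.396 kg/s and vapour = 28.204 kg/s.
The evaporator receives (1−α)·108.6 of feed at 0.752 water and removes 0.656 of that water:
0.656×0.752×(1−α)×108.6 = 28.204
(1−α) = 28.204/53.574 = 0.5264;  α = 0.4736.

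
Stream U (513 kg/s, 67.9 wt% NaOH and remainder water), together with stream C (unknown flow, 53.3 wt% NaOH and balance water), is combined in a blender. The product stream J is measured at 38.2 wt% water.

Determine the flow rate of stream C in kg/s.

Let C be the unknown flow. Total out = 513 + C.
water balance: 164.67 + 0.467·C = 0.382·(513 + C)
(0.467 − 0.382)·C = 0.382×513 − 164.67 = 31.293
C = 31.293 / 0.085 = 368.15 kg/s

368.2 kg/s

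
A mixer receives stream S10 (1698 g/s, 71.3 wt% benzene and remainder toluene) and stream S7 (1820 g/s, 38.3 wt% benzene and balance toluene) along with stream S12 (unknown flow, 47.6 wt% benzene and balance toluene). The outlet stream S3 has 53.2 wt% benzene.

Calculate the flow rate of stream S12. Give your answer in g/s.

Let S12 be the unknown flow. Total out = 3518 + S12.
benzene balance: 1907.7 + 0.476·S12 = 0.532·(3518 + S12)
(0.476 − 0.532)·S12 = 0.532×3518 − 1907.7 = -36.158
S12 = -36.158 / -0.056 = 645.68 g/s

645.7 g/s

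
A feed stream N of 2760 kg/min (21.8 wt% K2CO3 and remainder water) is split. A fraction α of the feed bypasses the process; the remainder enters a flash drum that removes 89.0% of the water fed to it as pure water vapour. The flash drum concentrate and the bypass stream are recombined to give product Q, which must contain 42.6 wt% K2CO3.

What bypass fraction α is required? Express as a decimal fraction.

0.298

All 2760×0.218 = 601.68 kg/min of K2CO3 reaches Q, so Q = 601.68/0.426 = 1412.4 kg/min and vapour = 1347.6 kg/min.
The evaporator receives (1−α)·2760 of feed at 0.782 water and removes 0.890 of that water:
0.890×0.782×(1−α)×2760 = 1347.6
(1−α) = 1347.6/1920.9 = 0.7015;  α = 0.2985.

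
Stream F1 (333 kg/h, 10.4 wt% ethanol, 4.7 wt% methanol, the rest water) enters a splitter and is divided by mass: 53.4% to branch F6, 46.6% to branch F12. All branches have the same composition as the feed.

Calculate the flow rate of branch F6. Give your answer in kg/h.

Branch F6 flow = 0.534×333 = 177.82 kg/h.

177.8 kg/h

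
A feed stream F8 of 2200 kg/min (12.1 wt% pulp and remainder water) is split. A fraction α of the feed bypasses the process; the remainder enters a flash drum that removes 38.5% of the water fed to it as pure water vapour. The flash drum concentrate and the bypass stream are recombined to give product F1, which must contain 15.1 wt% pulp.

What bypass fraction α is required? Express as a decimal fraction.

All 2200×0.121 = 266.2 kg/min of pulp reaches F1, so F1 = 266.2/0.151 = 1762.9 kg/min and vapour = 437.09 kg/min.
The evaporator receives (1−α)·2200 of feed at 0.879 water and removes 0.385 of that water:
0.385×0.879×(1−α)×2200 = 437.09
(1−α) = 437.09/744.51 = 0.5871;  α = 0.4129.

0.413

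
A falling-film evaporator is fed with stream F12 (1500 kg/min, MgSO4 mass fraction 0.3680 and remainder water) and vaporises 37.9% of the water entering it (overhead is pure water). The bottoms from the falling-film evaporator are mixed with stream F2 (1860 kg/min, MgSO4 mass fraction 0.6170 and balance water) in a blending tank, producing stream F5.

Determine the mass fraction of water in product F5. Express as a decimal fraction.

0.4336

Vapour removed = 0.379×0.632×1500 = 359.29 kg/min; concentrate = 1140.7 kg/min.
water reaching the mixer = 588.71 (from concentrate) + 1860×0.383 = 1301.1 kg/min.
Product flow = 1140.7 + 1860 = 3000.7 kg/min; water fraction = 0.4336.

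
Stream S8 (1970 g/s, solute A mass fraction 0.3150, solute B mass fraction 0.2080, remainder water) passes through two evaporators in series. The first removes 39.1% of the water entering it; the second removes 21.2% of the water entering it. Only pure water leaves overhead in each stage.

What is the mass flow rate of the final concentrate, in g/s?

1481 g/s

water in feed = 1970×0.477 = 939.69 g/s.
After stage 1: water left = (1−0.391)×939.69 = 572.27; stream total = 1602.6 g/s.
After stage 2: water left = (1−0.212)×572.27 = 450.95; final concentrate = 1481.3 g/s.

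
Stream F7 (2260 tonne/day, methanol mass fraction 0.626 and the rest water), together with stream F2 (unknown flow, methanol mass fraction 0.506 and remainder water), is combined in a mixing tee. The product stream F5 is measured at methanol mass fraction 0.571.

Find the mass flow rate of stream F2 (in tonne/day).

Let F2 be the unknown flow. Total out = 2260 + F2.
methanol balance: 1414.8 + 0.506·F2 = 0.571·(2260 + F2)
(0.506 − 0.571)·F2 = 0.571×2260 − 1414.8 = -124.3
F2 = -124.3 / -0.065 = 1912.3 tonne/day

1912 tonne/day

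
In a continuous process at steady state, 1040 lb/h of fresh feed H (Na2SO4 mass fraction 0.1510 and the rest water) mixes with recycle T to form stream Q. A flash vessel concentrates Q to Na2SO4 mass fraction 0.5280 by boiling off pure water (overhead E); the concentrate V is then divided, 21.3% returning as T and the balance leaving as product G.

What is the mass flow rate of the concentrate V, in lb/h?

377.9 lb/h

Overall Na2SO4 balance (none leaves overhead): Na2SO4 in fresh feed = Na2SO4 in product, i.e. 1040×0.151 = (1−0.213)·V·0.528.
V = 157.04/(0.528×0.787) = 377.92 lb/h.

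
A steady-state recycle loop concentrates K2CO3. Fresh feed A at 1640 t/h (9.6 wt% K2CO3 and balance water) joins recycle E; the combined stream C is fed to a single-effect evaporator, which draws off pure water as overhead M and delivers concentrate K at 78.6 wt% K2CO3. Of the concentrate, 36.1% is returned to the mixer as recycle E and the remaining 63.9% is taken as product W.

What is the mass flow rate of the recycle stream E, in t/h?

113.2 t/h

Overall K2CO3 balance (none leaves overhead): K2CO3 in fresh feed = K2CO3 in product, i.e. 1640×0.096 = (1−0.361)·K·0.786.
K = 157.44/(0.786×0.639) = 313.47 t/h.
Recycle E = 0.361×313.47 = 113.16 t/h.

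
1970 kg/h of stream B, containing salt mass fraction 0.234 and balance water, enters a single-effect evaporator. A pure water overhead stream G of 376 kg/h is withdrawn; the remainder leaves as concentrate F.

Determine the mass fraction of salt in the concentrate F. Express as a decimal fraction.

salt is not removed: 1970×0.234 = 460.98 kg/h of salt enters F.
Concentrate = 1970 − 376 = 1594 kg/h.
Mass fraction = 460.98/1594 = 0.289.

0.289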